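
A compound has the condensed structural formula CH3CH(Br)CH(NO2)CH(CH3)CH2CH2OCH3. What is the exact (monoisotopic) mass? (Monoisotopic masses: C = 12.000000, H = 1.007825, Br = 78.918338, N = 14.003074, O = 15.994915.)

253.0314

Element totals:
  C: 8
  H: 16
  Br: 1
  N: 1
  O: 3
Molecular formula: C8H16BrNO3.
  M = 8(12.0) + 16(1.007825) + 78.918338 + 14.003074 + 3(15.994915)
    = 96.000000 + 16.125200 + 78.918338 + 14.003074 + 47.984745 = 253.031357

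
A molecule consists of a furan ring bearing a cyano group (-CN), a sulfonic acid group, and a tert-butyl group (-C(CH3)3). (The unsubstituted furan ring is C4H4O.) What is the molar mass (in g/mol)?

229.25 g/mol

Atom tally by fragment:
  furan ring core → C:4 H:4 O:1
  (− 3 ring H displaced by substituents)
  + CN → C:1 N:1
  + SO3H → S:1 O:3 H:1
  + C(CH3)3 → C:4 H:9
Element totals:
  C: 9
  H: 11
  N: 1
  O: 4
  S: 1
Molecular formula: C9H11NO4S.
  M = 9(12.011) + 11(1.008) + 14.007 + 4(15.999) + 32.06
    = 108.099 + 11.088 + 14.007 + 63.996 + 32.060 = 229.250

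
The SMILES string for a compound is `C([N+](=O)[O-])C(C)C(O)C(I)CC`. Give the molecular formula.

C7H14INO3

Atom tally by fragment:
  O2NCH2 → C:1 H:2 N:1 O:2
  CH(CH3) → C:2 H:4
  CH(OH) → C:1 H:2 O:1
  CH(I) → C:1 H:1 I:1
  CH2 → C:1 H:2
  CH3 → C:1 H:3
Element totals:
  C: 7
  H: 14
  I: 1
  N: 1
  O: 3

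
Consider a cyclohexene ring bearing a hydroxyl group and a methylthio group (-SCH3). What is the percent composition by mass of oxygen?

Atom tally by fragment:
  cyclohexene ring core → C:6 H:10
  (− 2 ring H displaced by substituents)
  + OH → O:1 H:1
  + SCH3 → C:1 H:3 S:1
Element totals:
  C: 7
  H: 12
  O: 1
  S: 1
Molecular formula: C7H12OS.
Molar mass = 144.232 g/mol.
Mass from O: 1 × 15.999 = 15.999 g/mol.
%O = 15.999 / 144.232 × 100 = 11.09%.

11.09%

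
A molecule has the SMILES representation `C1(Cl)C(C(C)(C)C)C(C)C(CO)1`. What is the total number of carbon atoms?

10

Atom tally by fragment:
  cyclobutane ring core → C:4 H:8
  (− 4 ring H displaced by substituents)
  + Cl → Cl:1
  + C(CH3)3 → C:4 H:9
  + CH3 → C:1 H:3
  + CH2OH → C:1 H:3 O:1
Element totals:
  C: 10
  H: 19
  Cl: 1
  O: 1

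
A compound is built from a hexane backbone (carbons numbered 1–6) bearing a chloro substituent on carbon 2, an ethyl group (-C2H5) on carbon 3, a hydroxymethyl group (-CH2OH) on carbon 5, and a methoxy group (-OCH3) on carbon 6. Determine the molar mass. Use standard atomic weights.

208.73 g/mol

Atom tally by fragment:
  CH3 → C:1 H:3
  CH(Cl) → C:1 H:1 Cl:1
  CH(C2H5) → C:3 H:6
  CH2 → C:1 H:2
  CH(CH2OH) → C:2 H:4 O:1
  CH2OCH3 → C:2 H:5 O:1
Element totals:
  C: 10
  H: 21
  Cl: 1
  O: 2
Molecular formula: C10H21ClO2.
  M = 10(12.011) + 21(1.008) + 35.45 + 2(15.999)
    = 120.110 + 21.168 + 35.450 + 31.998 = 208.726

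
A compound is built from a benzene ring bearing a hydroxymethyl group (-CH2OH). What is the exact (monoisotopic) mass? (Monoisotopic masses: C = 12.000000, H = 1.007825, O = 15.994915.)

Atom tally by fragment:
  benzene ring core → C:6 H:6
  (− 1 ring H displaced by substituents)
  + CH2OH → C:1 H:3 O:1
Element totals:
  C: 7
  H: 8
  O: 1
Molecular formula: C7H8O.
  M = 7(12.0) + 8(1.007825) + 15.994915
    = 84.000000 + 8.062600 + 15.994915 = 108.057515

108.0575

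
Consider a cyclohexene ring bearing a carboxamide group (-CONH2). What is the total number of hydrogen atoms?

Atom tally by fragment:
  cyclohexene ring core → C:6 H:10
  (− 1 ring H displaced by substituents)
  + CONH2 → C:1 H:2 O:1 N:1
Element totals:
  C: 7
  H: 11
  N: 1
  O: 1

11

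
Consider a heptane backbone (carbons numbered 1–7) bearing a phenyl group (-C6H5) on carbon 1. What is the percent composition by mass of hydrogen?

Atom tally by fragment:
  C6H5CH2 → C:7 H:7
  CH2 → C:1 H:2
  CH2 → C:1 H:2
  CH2 → C:1 H:2
  CH2 → C:1 H:2
  CH2 → C:1 H:2
  CH3 → C:1 H:3
Element totals:
  C: 13
  H: 20
Molecular formula: C13H20.
Molar mass = 176.303 g/mol.
Mass from H: 20 × 1.008 = 20.160 g/mol.
%H = 20.160 / 176.303 × 100 = 11.43%.

11.43%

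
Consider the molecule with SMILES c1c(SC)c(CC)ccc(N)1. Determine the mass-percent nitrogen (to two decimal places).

8.37%

Atom tally by fragment:
  benzene ring core → C:6 H:6
  (− 3 ring H displaced by substituents)
  + SCH3 → C:1 H:3 S:1
  + C2H5 → C:2 H:5
  + NH2 → N:1 H:2
Element totals:
  C: 9
  H: 13
  N: 1
  S: 1
Molecular formula: C9H13NS.
Molar mass = 167.270 g/mol.
Mass from N: 1 × 14.007 = 14.007 g/mol.
%N = 14.007 / 167.270 × 100 = 8.37%.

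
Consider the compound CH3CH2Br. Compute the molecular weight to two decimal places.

108.97 g/mol

Atom tally by fragment:
  CH3 → C:1 H:3
  CH2Br → C:1 H:2 Br:1
Element totals:
  C: 2
  H: 5
  Br: 1
Molecular formula: C2H5Br.
  M = 2(12.011) + 5(1.008) + 79.904
    = 24.022 + 5.040 + 79.904 = 108.966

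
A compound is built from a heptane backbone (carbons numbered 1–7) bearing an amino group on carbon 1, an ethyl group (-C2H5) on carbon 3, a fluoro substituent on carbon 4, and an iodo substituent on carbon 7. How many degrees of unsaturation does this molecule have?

0

Atom tally by fragment:
  H2NCH2 → C:1 H:4 N:1
  CH2 → C:1 H:2
  CH(C2H5) → C:3 H:6
  CH(F) → C:1 H:1 F:1
  CH2 → C:1 H:2
  CH2 → C:1 H:2
  CH2I → C:1 H:2 I:1
Element totals:
  C: 9
  H: 19
  F: 1
  I: 1
  N: 1
Molecular formula: C9H19FIN.
DoU = (2C + 2 + N − H − X) / 2 = (2·9 + 2 + 1 − 19 − 2) / 2 = 0.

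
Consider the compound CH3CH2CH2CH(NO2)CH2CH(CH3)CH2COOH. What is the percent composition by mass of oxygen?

Atom tally by fragment:
  CH3 → C:1 H:3
  CH2 → C:1 H:2
  CH2 → C:1 H:2
  CH(NO2) → C:1 H:1 N:1 O:2
  CH2 → C:1 H:2
  CH(CH3) → C:2 H:4
  CH2COOH → C:2 H:3 O:2
Element totals:
  C: 9
  H: 17
  N: 1
  O: 4
Molecular formula: C9H17NO4.
Molar mass = 203.238 g/mol.
Mass from O: 4 × 15.999 = 63.996 g/mol.
%O = 63.996 / 203.238 × 100 = 31.49%.

31.49%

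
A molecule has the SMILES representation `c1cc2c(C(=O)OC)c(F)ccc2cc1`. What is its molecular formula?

Atom tally by fragment:
  naphthalene ring system core → C:10 H:8
  (− 2 ring H displaced by substituents)
  + COOCH3 → C:2 H:3 O:2
  + F → F:1
Element totals:
  C: 12
  H: 9
  F: 1
  O: 2

C12H9FO2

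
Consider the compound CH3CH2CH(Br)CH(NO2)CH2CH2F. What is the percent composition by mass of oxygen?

14.03%

Atom tally by fragment:
  CH3 → C:1 H:3
  CH2 → C:1 H:2
  CH(Br) → C:1 H:1 Br:1
  CH(NO2) → C:1 H:1 N:1 O:2
  CH2 → C:1 H:2
  CH2F → C:1 H:2 F:1
Element totals:
  C: 6
  H: 11
  Br: 1
  F: 1
  N: 1
  O: 2
Molecular formula: C6H11BrFNO2.
Molar mass = 228.061 g/mol.
Mass from O: 2 × 15.999 = 31.998 g/mol.
%O = 31.998 / 228.061 × 100 = 14.03%.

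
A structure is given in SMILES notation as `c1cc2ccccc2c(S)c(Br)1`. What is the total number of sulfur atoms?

Atom tally by fragment:
  naphthalene ring system core → C:10 H:8
  (− 2 ring H displaced by substituents)
  + SH → S:1 H:1
  + Br → Br:1
Element totals:
  C: 10
  H: 7
  Br: 1
  S: 1

1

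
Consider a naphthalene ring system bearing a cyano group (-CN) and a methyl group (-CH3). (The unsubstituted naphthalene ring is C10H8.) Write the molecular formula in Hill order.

Atom tally by fragment:
  naphthalene ring system core → C:10 H:8
  (− 2 ring H displaced by substituents)
  + CN → C:1 N:1
  + CH3 → C:1 H:3
Element totals:
  C: 12
  H: 9
  N: 1

C12H9N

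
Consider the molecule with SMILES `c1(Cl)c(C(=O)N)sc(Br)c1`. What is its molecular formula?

C5H3BrClNOS

Atom tally by fragment:
  thiophene ring core → C:4 H:4 S:1
  (− 3 ring H displaced by substituents)
  + Cl → Cl:1
  + CONH2 → C:1 H:2 O:1 N:1
  + Br → Br:1
Element totals:
  C: 5
  H: 3
  Br: 1
  Cl: 1
  N: 1
  O: 1
  S: 1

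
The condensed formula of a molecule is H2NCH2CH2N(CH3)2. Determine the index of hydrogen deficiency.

0

Atom tally by fragment:
  H2NCH2 → C:1 H:4 N:1
  CH2N(CH3)2 → C:3 H:8 N:1
Element totals:
  C: 4
  H: 12
  N: 2
Molecular formula: C4H12N2.
DoU = (2C + 2 + N − H − X) / 2 = (2·4 + 2 + 2 − 12 − 0) / 2 = 0.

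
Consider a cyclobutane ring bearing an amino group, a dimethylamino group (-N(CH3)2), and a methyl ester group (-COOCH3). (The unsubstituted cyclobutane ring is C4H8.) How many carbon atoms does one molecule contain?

8

Atom tally by fragment:
  cyclobutane ring core → C:4 H:8
  (− 3 ring H displaced by substituents)
  + NH2 → N:1 H:2
  + N(CH3)2 → N:1 C:2 H:6
  + COOCH3 → C:2 H:3 O:2
Element totals:
  C: 8
  H: 16
  N: 2
  O: 2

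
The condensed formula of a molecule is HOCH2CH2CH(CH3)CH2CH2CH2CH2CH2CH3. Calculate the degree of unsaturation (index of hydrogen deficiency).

0

Atom tally by fragment:
  HOCH2CH2 → C:2 H:5 O:1
  CH(CH3) → C:2 H:4
  CH2 → C:1 H:2
  CH2 → C:1 H:2
  CH2 → C:1 H:2
  CH2 → C:1 H:2
  CH2 → C:1 H:2
  CH3 → C:1 H:3
Element totals:
  C: 10
  H: 22
  O: 1
Molecular formula: C10H22O.
DoU = (2C + 2 + N − H − X) / 2 = (2·10 + 2 + 0 − 22 − 0) / 2 = 0.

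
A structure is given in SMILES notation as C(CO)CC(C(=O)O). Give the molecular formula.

Atom tally by fragment:
  HOCH2CH2 → C:2 H:5 O:1
  CH2 → C:1 H:2
  CH2COOH → C:2 H:3 O:2
Element totals:
  C: 5
  H: 10
  O: 3

C5H10O3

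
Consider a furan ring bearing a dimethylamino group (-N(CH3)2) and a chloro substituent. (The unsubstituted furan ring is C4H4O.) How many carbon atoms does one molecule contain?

Atom tally by fragment:
  furan ring core → C:4 H:4 O:1
  (− 2 ring H displaced by substituents)
  + N(CH3)2 → N:1 C:2 H:6
  + Cl → Cl:1
Element totals:
  C: 6
  H: 8
  Cl: 1
  N: 1
  O: 1

6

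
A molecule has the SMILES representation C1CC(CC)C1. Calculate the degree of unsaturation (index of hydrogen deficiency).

1

Atom tally by fragment:
  cyclobutane ring core → C:4 H:8
  (− 1 ring H displaced by substituents)
  + C2H5 → C:2 H:5
Element totals:
  C: 6
  H: 12
Molecular formula: C6H12.
DoU = (2C + 2 + N − H − X) / 2 = (2·6 + 2 + 0 − 12 − 0) / 2 = 1.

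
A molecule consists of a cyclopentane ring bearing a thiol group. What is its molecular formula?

Atom tally by fragment:
  cyclopentane ring core → C:5 H:10
  (− 1 ring H displaced by substituents)
  + SH → S:1 H:1
Element totals:
  C: 5
  H: 10
  S: 1

C5H10S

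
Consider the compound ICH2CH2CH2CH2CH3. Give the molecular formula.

Atom tally by fragment:
  ICH2 → C:1 H:2 I:1
  CH2 → C:1 H:2
  CH2 → C:1 H:2
  CH2 → C:1 H:2
  CH3 → C:1 H:3
Element totals:
  C: 5
  H: 11
  I: 1

C5H11I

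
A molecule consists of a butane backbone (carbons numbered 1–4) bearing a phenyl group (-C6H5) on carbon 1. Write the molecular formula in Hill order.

C10H14

Atom tally by fragment:
  C6H5CH2 → C:7 H:7
  CH2 → C:1 H:2
  CH2 → C:1 H:2
  CH3 → C:1 H:3
Element totals:
  C: 10
  H: 14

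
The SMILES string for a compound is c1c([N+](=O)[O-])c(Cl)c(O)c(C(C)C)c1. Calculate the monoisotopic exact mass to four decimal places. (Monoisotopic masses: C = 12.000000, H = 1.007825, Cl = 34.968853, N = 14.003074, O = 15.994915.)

Atom tally by fragment:
  benzene ring core → C:6 H:6
  (− 4 ring H displaced by substituents)
  + NO2 → N:1 O:2
  + Cl → Cl:1
  + OH → O:1 H:1
  + CH(CH3)2 → C:3 H:7
Element totals:
  C: 9
  H: 10
  Cl: 1
  N: 1
  O: 3
Molecular formula: C9H10ClNO3.
  M = 9(12.0) + 10(1.007825) + 34.968853 + 14.003074 + 3(15.994915)
    = 108.000000 + 10.078250 + 34.968853 + 14.003074 + 47.984745 = 215.034922

215.0349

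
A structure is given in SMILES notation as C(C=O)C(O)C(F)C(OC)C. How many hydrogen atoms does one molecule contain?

13

Atom tally by fragment:
  OHCCH2 → C:2 H:3 O:1
  CH(OH) → C:1 H:2 O:1
  CH(F) → C:1 H:1 F:1
  CH(OCH3) → C:2 H:4 O:1
  CH3 → C:1 H:3
Element totals:
  C: 7
  H: 13
  F: 1
  O: 3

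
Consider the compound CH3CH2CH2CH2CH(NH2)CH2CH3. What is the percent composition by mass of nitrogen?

Element totals:
  C: 7
  H: 17
  N: 1
Molecular formula: C7H17N.
Molar mass = 115.220 g/mol.
Mass from N: 1 × 14.007 = 14.007 g/mol.
%N = 14.007 / 115.220 × 100 = 12.16%.

12.16%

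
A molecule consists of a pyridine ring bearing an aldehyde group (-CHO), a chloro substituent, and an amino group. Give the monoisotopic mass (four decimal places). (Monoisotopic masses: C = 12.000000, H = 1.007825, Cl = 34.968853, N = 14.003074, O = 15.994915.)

156.0090

Atom tally by fragment:
  pyridine ring core → C:5 H:5 N:1
  (− 3 ring H displaced by substituents)
  + CHO → C:1 H:1 O:1
  + Cl → Cl:1
  + NH2 → N:1 H:2
Element totals:
  C: 6
  H: 5
  Cl: 1
  N: 2
  O: 1
Molecular formula: C6H5ClN2O.
  M = 6(12.0) + 5(1.007825) + 34.968853 + 2(14.003074) + 15.994915
    = 72.000000 + 5.039125 + 34.968853 + 28.006148 + 15.994915 = 156.009041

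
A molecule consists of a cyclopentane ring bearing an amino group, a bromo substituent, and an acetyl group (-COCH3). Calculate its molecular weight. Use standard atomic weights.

206.08 g/mol

Atom tally by fragment:
  cyclopentane ring core → C:5 H:10
  (− 3 ring H displaced by substituents)
  + NH2 → N:1 H:2
  + Br → Br:1
  + COCH3 → C:2 H:3 O:1
Element totals:
  C: 7
  H: 12
  Br: 1
  N: 1
  O: 1
Molecular formula: C7H12BrNO.
  M = 7(12.011) + 12(1.008) + 79.904 + 14.007 + 15.999
    = 84.077 + 12.096 + 79.904 + 14.007 + 15.999 = 206.083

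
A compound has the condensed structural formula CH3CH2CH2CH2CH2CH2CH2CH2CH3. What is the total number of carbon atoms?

9

Element totals:
  C: 9
  H: 20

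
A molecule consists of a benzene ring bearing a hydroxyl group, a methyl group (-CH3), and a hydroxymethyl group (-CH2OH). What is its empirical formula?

Atom tally by fragment:
  benzene ring core → C:6 H:6
  (− 3 ring H displaced by substituents)
  + OH → O:1 H:1
  + CH3 → C:1 H:3
  + CH2OH → C:1 H:3 O:1
Element totals:
  C: 8
  H: 10
  O: 2
Molecular formula: C8H10O2.
gcd of subscripts = 2; dividing each by 2:
  C: 8/2 = 4
  H: 10/2 = 5
  O: 2/2 = 1

C4H5O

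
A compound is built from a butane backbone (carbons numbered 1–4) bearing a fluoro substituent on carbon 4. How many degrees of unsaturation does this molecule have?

0

Atom tally by fragment:
  CH3 → C:1 H:3
  CH2 → C:1 H:2
  CH2 → C:1 H:2
  CH2F → C:1 H:2 F:1
Element totals:
  C: 4
  H: 9
  F: 1
Molecular formula: C4H9F.
DoU = (2C + 2 + N − H − X) / 2 = (2·4 + 2 + 0 − 9 − 1) / 2 = 0.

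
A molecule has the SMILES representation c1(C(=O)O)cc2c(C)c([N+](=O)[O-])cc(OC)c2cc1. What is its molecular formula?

Atom tally by fragment:
  naphthalene ring system core → C:10 H:8
  (− 4 ring H displaced by substituents)
  + COOH → C:1 H:1 O:2
  + CH3 → C:1 H:3
  + NO2 → N:1 O:2
  + OCH3 → C:1 H:3 O:1
Element totals:
  C: 13
  H: 11
  N: 1
  O: 5

C13H11NO5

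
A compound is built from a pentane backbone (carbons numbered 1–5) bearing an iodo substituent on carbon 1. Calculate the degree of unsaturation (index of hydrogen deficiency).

0

Atom tally by fragment:
  ICH2 → C:1 H:2 I:1
  CH2 → C:1 H:2
  CH2 → C:1 H:2
  CH2 → C:1 H:2
  CH3 → C:1 H:3
Element totals:
  C: 5
  H: 11
  I: 1
Molecular formula: C5H11I.
DoU = (2C + 2 + N − H − X) / 2 = (2·5 + 2 + 0 − 11 − 1) / 2 = 0.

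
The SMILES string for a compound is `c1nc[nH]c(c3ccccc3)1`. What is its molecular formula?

Atom tally by fragment:
  imidazole ring core → C:3 H:4 N:2
  (− 1 ring H displaced by substituents)
  + C6H5 → C:6 H:5
Element totals:
  C: 9
  H: 8
  N: 2

C9H8N2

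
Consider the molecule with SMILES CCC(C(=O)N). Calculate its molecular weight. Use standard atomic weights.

Atom tally by fragment:
  CH3 → C:1 H:3
  CH2 → C:1 H:2
  CH2CONH2 → C:2 H:4 O:1 N:1
Element totals:
  C: 4
  H: 9
  N: 1
  O: 1
Molecular formula: C4H9NO.
  M = 4(12.011) + 9(1.008) + 14.007 + 15.999
    = 48.044 + 9.072 + 14.007 + 15.999 = 87.122

87.12 g/mol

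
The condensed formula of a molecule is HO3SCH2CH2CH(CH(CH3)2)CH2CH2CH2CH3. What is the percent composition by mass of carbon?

Element totals:
  C: 10
  H: 22
  O: 3
  S: 1
Molecular formula: C10H22O3S.
Molar mass = 222.343 g/mol.
Mass from C: 10 × 12.011 = 120.110 g/mol.
%C = 120.110 / 222.343 × 100 = 54.02%.

54.02%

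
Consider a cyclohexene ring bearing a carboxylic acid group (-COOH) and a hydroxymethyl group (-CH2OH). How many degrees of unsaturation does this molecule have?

Atom tally by fragment:
  cyclohexene ring core → C:6 H:10
  (− 2 ring H displaced by substituents)
  + COOH → C:1 H:1 O:2
  + CH2OH → C:1 H:3 O:1
Element totals:
  C: 8
  H: 12
  O: 3
Molecular formula: C8H12O3.
DoU = (2C + 2 + N − H − X) / 2 = (2·8 + 2 + 0 − 12 − 0) / 2 = 3.

3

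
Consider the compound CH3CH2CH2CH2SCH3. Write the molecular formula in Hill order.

Element totals:
  C: 5
  H: 12
  S: 1

C5H12S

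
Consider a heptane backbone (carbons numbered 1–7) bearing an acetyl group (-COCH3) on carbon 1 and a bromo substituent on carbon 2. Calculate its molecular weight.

Atom tally by fragment:
  CH3COCH2 → C:3 H:5 O:1
  CH(Br) → C:1 H:1 Br:1
  CH2 → C:1 H:2
  CH2 → C:1 H:2
  CH2 → C:1 H:2
  CH2 → C:1 H:2
  CH3 → C:1 H:3
Element totals:
  C: 9
  H: 17
  Br: 1
  O: 1
Molecular formula: C9H17BrO.
  M = 9(12.011) + 17(1.008) + 79.904 + 15.999
    = 108.099 + 17.136 + 79.904 + 15.999 = 221.138

221.14 g/mol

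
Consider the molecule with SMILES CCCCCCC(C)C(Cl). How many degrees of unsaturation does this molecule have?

Atom tally by fragment:
  CH3 → C:1 H:3
  CH2 → C:1 H:2
  CH2 → C:1 H:2
  CH2 → C:1 H:2
  CH2 → C:1 H:2
  CH2 → C:1 H:2
  CH(CH3) → C:2 H:4
  CH2Cl → C:1 H:2 Cl:1
Element totals:
  C: 9
  H: 19
  Cl: 1
Molecular formula: C9H19Cl.
DoU = (2C + 2 + N − H − X) / 2 = (2·9 + 2 + 0 − 19 − 1) / 2 = 0.

0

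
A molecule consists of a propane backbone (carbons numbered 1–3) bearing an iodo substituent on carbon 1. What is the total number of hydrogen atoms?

Atom tally by fragment:
  ICH2 → C:1 H:2 I:1
  CH2 → C:1 H:2
  CH3 → C:1 H:3
Element totals:
  C: 3
  H: 7
  I: 1

7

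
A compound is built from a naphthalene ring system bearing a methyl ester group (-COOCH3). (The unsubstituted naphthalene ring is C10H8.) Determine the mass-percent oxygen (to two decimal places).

17.18%

Atom tally by fragment:
  naphthalene ring system core → C:10 H:8
  (− 1 ring H displaced by substituents)
  + COOCH3 → C:2 H:3 O:2
Element totals:
  C: 12
  H: 10
  O: 2
Molecular formula: C12H10O2.
Molar mass = 186.210 g/mol.
Mass from O: 2 × 15.999 = 31.998 g/mol.
%O = 31.998 / 186.210 × 100 = 17.18%.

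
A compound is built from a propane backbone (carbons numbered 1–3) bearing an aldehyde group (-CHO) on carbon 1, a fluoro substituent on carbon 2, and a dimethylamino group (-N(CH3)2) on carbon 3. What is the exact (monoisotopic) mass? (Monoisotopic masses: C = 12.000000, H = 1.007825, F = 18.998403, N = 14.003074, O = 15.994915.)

Atom tally by fragment:
  OHCCH2 → C:2 H:3 O:1
  CH(F) → C:1 H:1 F:1
  CH2N(CH3)2 → C:3 H:8 N:1
Element totals:
  C: 6
  H: 12
  F: 1
  N: 1
  O: 1
Molecular formula: C6H12FNO.
  M = 6(12.0) + 12(1.007825) + 18.998403 + 14.003074 + 15.994915
    = 72.000000 + 12.093900 + 18.998403 + 14.003074 + 15.994915 = 133.090292

133.0903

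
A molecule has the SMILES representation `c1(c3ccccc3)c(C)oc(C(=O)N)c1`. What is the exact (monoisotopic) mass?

Atom tally by fragment:
  furan ring core → C:4 H:4 O:1
  (− 3 ring H displaced by substituents)
  + C6H5 → C:6 H:5
  + CH3 → C:1 H:3
  + CONH2 → C:1 H:2 O:1 N:1
Element totals:
  C: 12
  H: 11
  N: 1
  O: 2
Molecular formula: C12H11NO2.
  M = 12(12.0) + 11(1.007825) + 14.003074 + 2(15.994915)
    = 144.000000 + 11.086075 + 14.003074 + 31.989830 = 201.078979

201.0790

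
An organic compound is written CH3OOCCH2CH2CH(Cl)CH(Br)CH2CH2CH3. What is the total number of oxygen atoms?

2

Element totals:
  C: 9
  H: 16
  Br: 1
  Cl: 1
  O: 2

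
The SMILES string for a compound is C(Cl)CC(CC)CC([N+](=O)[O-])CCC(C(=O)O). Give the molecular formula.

C11H20ClNO4

Atom tally by fragment:
  ClCH2 → C:1 H:2 Cl:1
  CH2 → C:1 H:2
  CH(C2H5) → C:3 H:6
  CH2 → C:1 H:2
  CH(NO2) → C:1 H:1 N:1 O:2
  CH2 → C:1 H:2
  CH2 → C:1 H:2
  CH2COOH → C:2 H:3 O:2
Element totals:
  C: 11
  H: 20
  Cl: 1
  N: 1
  O: 4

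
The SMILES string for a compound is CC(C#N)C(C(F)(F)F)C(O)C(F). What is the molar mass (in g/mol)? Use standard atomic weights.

Atom tally by fragment:
  CH3 → C:1 H:3
  CH(CN) → C:2 H:1 N:1
  CH(CF3) → C:2 H:1 F:3
  CH(OH) → C:1 H:2 O:1
  CH2F → C:1 H:2 F:1
Element totals:
  C: 7
  H: 9
  F: 4
  N: 1
  O: 1
Molecular formula: C7H9F4NO.
  M = 7(12.011) + 9(1.008) + 4(18.998) + 14.007 + 15.999
    = 84.077 + 9.072 + 75.992 + 14.007 + 15.999 = 199.147

199.15 g/mol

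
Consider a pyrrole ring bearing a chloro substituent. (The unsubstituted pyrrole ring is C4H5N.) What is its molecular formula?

C4H4ClN

Atom tally by fragment:
  pyrrole ring core → C:4 H:5 N:1
  (− 1 ring H displaced by substituents)
  + Cl → Cl:1
Element totals:
  C: 4
  H: 4
  Cl: 1
  N: 1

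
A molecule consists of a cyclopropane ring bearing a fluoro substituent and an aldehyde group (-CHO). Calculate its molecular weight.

Atom tally by fragment:
  cyclopropane ring core → C:3 H:6
  (− 2 ring H displaced by substituents)
  + F → F:1
  + CHO → C:1 H:1 O:1
Element totals:
  C: 4
  H: 5
  F: 1
  O: 1
Molecular formula: C4H5FO.
  M = 4(12.011) + 5(1.008) + 18.998 + 15.999
    = 48.044 + 5.040 + 18.998 + 15.999 = 88.081

88.08 g/mol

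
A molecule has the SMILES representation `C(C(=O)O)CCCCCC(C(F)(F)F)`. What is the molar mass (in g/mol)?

212.21 g/mol

Atom tally by fragment:
  HOOCCH2 → C:2 H:3 O:2
  CH2 → C:1 H:2
  CH2 → C:1 H:2
  CH2 → C:1 H:2
  CH2 → C:1 H:2
  CH2 → C:1 H:2
  CH2CF3 → C:2 H:2 F:3
Element totals:
  C: 9
  H: 15
  F: 3
  O: 2
Molecular formula: C9H15F3O2.
  M = 9(12.011) + 15(1.008) + 3(18.998) + 2(15.999)
    = 108.099 + 15.120 + 56.994 + 31.998 = 212.211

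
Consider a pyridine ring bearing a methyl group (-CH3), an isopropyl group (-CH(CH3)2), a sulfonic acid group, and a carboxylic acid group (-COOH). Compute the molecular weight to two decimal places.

Atom tally by fragment:
  pyridine ring core → C:5 H:5 N:1
  (− 4 ring H displaced by substituents)
  + CH3 → C:1 H:3
  + CH(CH3)2 → C:3 H:7
  + SO3H → S:1 O:3 H:1
  + COOH → C:1 H:1 O:2
Element totals:
  C: 10
  H: 13
  N: 1
  O: 5
  S: 1
Molecular formula: C10H13NO5S.
  M = 10(12.011) + 13(1.008) + 14.007 + 5(15.999) + 32.06
    = 120.110 + 13.104 + 14.007 + 79.995 + 32.060 = 259.276

259.28 g/mol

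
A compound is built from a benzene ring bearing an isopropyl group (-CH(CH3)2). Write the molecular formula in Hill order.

Atom tally by fragment:
  benzene ring core → C:6 H:6
  (− 1 ring H displaced by substituents)
  + CH(CH3)2 → C:3 H:7
Element totals:
  C: 9
  H: 12

C9H12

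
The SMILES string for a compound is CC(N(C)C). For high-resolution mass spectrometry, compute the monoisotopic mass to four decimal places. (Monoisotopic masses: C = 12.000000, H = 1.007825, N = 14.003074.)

73.0891

Atom tally by fragment:
  CH3 → C:1 H:3
  CH2N(CH3)2 → C:3 H:8 N:1
Element totals:
  C: 4
  H: 11
  N: 1
Molecular formula: C4H11N.
  M = 4(12.0) + 11(1.007825) + 14.003074
    = 48.000000 + 11.086075 + 14.003074 = 73.089149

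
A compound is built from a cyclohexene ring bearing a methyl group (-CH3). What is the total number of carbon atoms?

7

Atom tally by fragment:
  cyclohexene ring core → C:6 H:10
  (− 1 ring H displaced by substituents)
  + CH3 → C:1 H:3
Element totals:
  C: 7
  H: 12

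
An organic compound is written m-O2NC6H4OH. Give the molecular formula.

Element totals:
  C: 6
  H: 5
  N: 1
  O: 3

C6H5NO3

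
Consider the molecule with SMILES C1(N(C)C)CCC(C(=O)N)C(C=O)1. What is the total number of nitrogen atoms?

Atom tally by fragment:
  cyclopentane ring core → C:5 H:10
  (− 3 ring H displaced by substituents)
  + N(CH3)2 → N:1 C:2 H:6
  + CONH2 → C:1 H:2 O:1 N:1
  + CHO → C:1 H:1 O:1
Element totals:
  C: 9
  H: 16
  N: 2
  O: 2

2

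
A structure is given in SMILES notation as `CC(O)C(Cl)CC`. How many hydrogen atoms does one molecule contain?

11

Atom tally by fragment:
  CH3 → C:1 H:3
  CH(OH) → C:1 H:2 O:1
  CH(Cl) → C:1 H:1 Cl:1
  CH2 → C:1 H:2
  CH3 → C:1 H:3
Element totals:
  C: 5
  H: 11
  Cl: 1
  O: 1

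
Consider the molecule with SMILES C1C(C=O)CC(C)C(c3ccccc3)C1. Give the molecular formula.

Atom tally by fragment:
  cyclohexane ring core → C:6 H:12
  (− 3 ring H displaced by substituents)
  + CHO → C:1 H:1 O:1
  + CH3 → C:1 H:3
  + C6H5 → C:6 H:5
Element totals:
  C: 14
  H: 18
  O: 1

C14H18O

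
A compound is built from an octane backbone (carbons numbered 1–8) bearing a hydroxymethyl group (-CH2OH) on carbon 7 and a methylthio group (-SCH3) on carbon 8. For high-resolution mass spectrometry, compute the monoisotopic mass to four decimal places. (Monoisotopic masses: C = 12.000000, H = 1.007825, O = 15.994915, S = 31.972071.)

Atom tally by fragment:
  CH3 → C:1 H:3
  CH2 → C:1 H:2
  CH2 → C:1 H:2
  CH2 → C:1 H:2
  CH2 → C:1 H:2
  CH2 → C:1 H:2
  CH(CH2OH) → C:2 H:4 O:1
  CH2SCH3 → C:2 H:5 S:1
Element totals:
  C: 10
  H: 22
  O: 1
  S: 1
Molecular formula: C10H22OS.
  M = 10(12.0) + 22(1.007825) + 15.994915 + 31.972071
    = 120.000000 + 22.172150 + 15.994915 + 31.972071 = 190.139136

190.1391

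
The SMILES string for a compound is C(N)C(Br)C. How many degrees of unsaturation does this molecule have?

0

Atom tally by fragment:
  H2NCH2 → C:1 H:4 N:1
  CH(Br) → C:1 H:1 Br:1
  CH3 → C:1 H:3
Element totals:
  C: 3
  H: 8
  Br: 1
  N: 1
Molecular formula: C3H8BrN.
DoU = (2C + 2 + N − H − X) / 2 = (2·3 + 2 + 1 − 8 − 1) / 2 = 0.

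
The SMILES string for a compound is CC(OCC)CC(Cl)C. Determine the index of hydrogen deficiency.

0

Atom tally by fragment:
  CH3 → C:1 H:3
  CH(OC2H5) → C:3 H:6 O:1
  CH2 → C:1 H:2
  CH(Cl) → C:1 H:1 Cl:1
  CH3 → C:1 H:3
Element totals:
  C: 7
  H: 15
  Cl: 1
  O: 1
Molecular formula: C7H15ClO.
DoU = (2C + 2 + N − H − X) / 2 = (2·7 + 2 + 0 − 15 − 1) / 2 = 0.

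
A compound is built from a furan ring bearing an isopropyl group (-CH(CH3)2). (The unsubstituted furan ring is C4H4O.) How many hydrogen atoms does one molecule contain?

Atom tally by fragment:
  furan ring core → C:4 H:4 O:1
  (− 1 ring H displaced by substituents)
  + CH(CH3)2 → C:3 H:7
Element totals:
  C: 7
  H: 10
  O: 1

10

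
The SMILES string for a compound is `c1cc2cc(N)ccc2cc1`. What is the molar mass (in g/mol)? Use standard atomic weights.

Atom tally by fragment:
  naphthalene ring system core → C:10 H:8
  (− 1 ring H displaced by substituents)
  + NH2 → N:1 H:2
Element totals:
  C: 10
  H: 9
  N: 1
Molecular formula: C10H9N.
  M = 10(12.011) + 9(1.008) + 14.007
    = 120.110 + 9.072 + 14.007 = 143.189

143.19 g/mol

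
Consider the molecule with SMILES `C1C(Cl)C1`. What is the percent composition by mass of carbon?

47.09%

Atom tally by fragment:
  cyclopropane ring core → C:3 H:6
  (− 1 ring H displaced by substituents)
  + Cl → Cl:1
Element totals:
  C: 3
  H: 5
  Cl: 1
Molecular formula: C3H5Cl.
Molar mass = 76.523 g/mol.
Mass from C: 3 × 12.011 = 36.033 g/mol.
%C = 36.033 / 76.523 × 100 = 47.09%.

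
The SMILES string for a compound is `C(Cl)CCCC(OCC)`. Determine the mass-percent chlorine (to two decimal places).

Atom tally by fragment:
  ClCH2 → C:1 H:2 Cl:1
  CH2 → C:1 H:2
  CH2 → C:1 H:2
  CH2 → C:1 H:2
  CH2OC2H5 → C:3 H:7 O:1
Element totals:
  C: 7
  H: 15
  Cl: 1
  O: 1
Molecular formula: C7H15ClO.
Molar mass = 150.646 g/mol.
Mass from Cl: 1 × 35.45 = 35.450 g/mol.
%Cl = 35.450 / 150.646 × 100 = 23.53%.

23.53%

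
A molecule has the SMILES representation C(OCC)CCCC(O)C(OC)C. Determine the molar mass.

Atom tally by fragment:
  C2H5OCH2 → C:3 H:7 O:1
  CH2 → C:1 H:2
  CH2 → C:1 H:2
  CH2 → C:1 H:2
  CH(OH) → C:1 H:2 O:1
  CH(OCH3) → C:2 H:4 O:1
  CH3 → C:1 H:3
Element totals:
  C: 10
  H: 22
  O: 3
Molecular formula: C10H22O3.
  M = 10(12.011) + 22(1.008) + 3(15.999)
    = 120.110 + 22.176 + 47.997 = 190.283

190.28 g/mol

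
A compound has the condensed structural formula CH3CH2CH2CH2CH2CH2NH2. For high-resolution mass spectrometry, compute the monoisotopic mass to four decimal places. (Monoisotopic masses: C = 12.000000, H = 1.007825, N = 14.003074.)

Element totals:
  C: 6
  H: 15
  N: 1
Molecular formula: C6H15N.
  M = 6(12.0) + 15(1.007825) + 14.003074
    = 72.000000 + 15.117375 + 14.003074 = 101.120449

101.1204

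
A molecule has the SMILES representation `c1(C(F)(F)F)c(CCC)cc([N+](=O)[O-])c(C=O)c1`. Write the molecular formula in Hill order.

C11H10F3NO3

Atom tally by fragment:
  benzene ring core → C:6 H:6
  (− 4 ring H displaced by substituents)
  + CF3 → C:1 F:3
  + CH2CH2CH3 → C:3 H:7
  + NO2 → N:1 O:2
  + CHO → C:1 H:1 O:1
Element totals:
  C: 11
  H: 10
  F: 3
  N: 1
  O: 3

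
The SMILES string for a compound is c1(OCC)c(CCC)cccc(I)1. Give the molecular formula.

C11H15IO

Atom tally by fragment:
  benzene ring core → C:6 H:6
  (− 3 ring H displaced by substituents)
  + OC2H5 → C:2 H:5 O:1
  + CH2CH2CH3 → C:3 H:7
  + I → I:1
Element totals:
  C: 11
  H: 15
  I: 1
  O: 1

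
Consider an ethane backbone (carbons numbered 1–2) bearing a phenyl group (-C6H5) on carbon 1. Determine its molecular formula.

C8H10

Atom tally by fragment:
  C6H5CH2 → C:7 H:7
  CH3 → C:1 H:3
Element totals:
  C: 8
  H: 10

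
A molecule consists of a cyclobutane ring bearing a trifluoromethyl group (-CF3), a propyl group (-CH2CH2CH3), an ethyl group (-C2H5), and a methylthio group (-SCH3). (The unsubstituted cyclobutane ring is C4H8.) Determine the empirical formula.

Atom tally by fragment:
  cyclobutane ring core → C:4 H:8
  (− 4 ring H displaced by substituents)
  + CF3 → C:1 F:3
  + CH2CH2CH3 → C:3 H:7
  + C2H5 → C:2 H:5
  + SCH3 → C:1 H:3 S:1
Element totals:
  C: 11
  H: 19
  F: 3
  S: 1
Molecular formula: C11H19F3S.
gcd of subscripts (11, 3, 19, 1) = 1, so the empirical formula equals the molecular formula.

C11H19F3S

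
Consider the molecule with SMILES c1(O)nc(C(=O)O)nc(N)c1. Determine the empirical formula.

C5H5N3O3

Atom tally by fragment:
  pyrimidine ring core → C:4 H:4 N:2
  (− 3 ring H displaced by substituents)
  + OH → O:1 H:1
  + COOH → C:1 H:1 O:2
  + NH2 → N:1 H:2
Element totals:
  C: 5
  H: 5
  N: 3
  O: 3
Molecular formula: C5H5N3O3.
gcd of subscripts (5, 5, 3, 3) = 1, so the empirical formula equals the molecular formula.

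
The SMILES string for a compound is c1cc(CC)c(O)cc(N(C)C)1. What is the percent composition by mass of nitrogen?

8.48%

Atom tally by fragment:
  benzene ring core → C:6 H:6
  (− 3 ring H displaced by substituents)
  + C2H5 → C:2 H:5
  + OH → O:1 H:1
  + N(CH3)2 → N:1 C:2 H:6
Element totals:
  C: 10
  H: 15
  N: 1
  O: 1
Molecular formula: C10H15NO.
Molar mass = 165.236 g/mol.
Mass from N: 1 × 14.007 = 14.007 g/mol.
%N = 14.007 / 165.236 × 100 = 8.48%.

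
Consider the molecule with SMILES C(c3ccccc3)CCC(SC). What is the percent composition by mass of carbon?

73.27%

Atom tally by fragment:
  C6H5CH2 → C:7 H:7
  CH2 → C:1 H:2
  CH2 → C:1 H:2
  CH2SCH3 → C:2 H:5 S:1
Element totals:
  C: 11
  H: 16
  S: 1
Molecular formula: C11H16S.
Molar mass = 180.309 g/mol.
Mass from C: 11 × 12.011 = 132.121 g/mol.
%C = 132.121 / 180.309 × 100 = 73.27%.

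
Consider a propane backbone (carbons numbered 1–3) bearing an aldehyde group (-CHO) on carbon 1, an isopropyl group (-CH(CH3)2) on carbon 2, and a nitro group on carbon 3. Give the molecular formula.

C7H13NO3

Atom tally by fragment:
  OHCCH2 → C:2 H:3 O:1
  CH(CH(CH3)2) → C:4 H:8
  CH2NO2 → C:1 H:2 N:1 O:2
Element totals:
  C: 7
  H: 13
  N: 1
  O: 3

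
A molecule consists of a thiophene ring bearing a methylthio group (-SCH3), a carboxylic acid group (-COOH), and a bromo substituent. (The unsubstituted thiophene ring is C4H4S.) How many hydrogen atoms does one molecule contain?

Atom tally by fragment:
  thiophene ring core → C:4 H:4 S:1
  (− 3 ring H displaced by substituents)
  + SCH3 → C:1 H:3 S:1
  + COOH → C:1 H:1 O:2
  + Br → Br:1
Element totals:
  C: 6
  H: 5
  Br: 1
  O: 2
  S: 2

5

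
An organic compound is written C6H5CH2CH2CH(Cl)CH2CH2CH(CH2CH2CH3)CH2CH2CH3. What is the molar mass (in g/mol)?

Atom tally by fragment:
  C6H5CH2 → C:7 H:7
  CH2 → C:1 H:2
  CH(Cl) → C:1 H:1 Cl:1
  CH2 → C:1 H:2
  CH2 → C:1 H:2
  CH(CH2CH2CH3) → C:4 H:8
  CH2 → C:1 H:2
  CH2 → C:1 H:2
  CH3 → C:1 H:3
Element totals:
  C: 18
  H: 29
  Cl: 1
Molecular formula: C18H29Cl.
  M = 18(12.011) + 29(1.008) + 35.45
    = 216.198 + 29.232 + 35.450 = 280.880

280.88 g/mol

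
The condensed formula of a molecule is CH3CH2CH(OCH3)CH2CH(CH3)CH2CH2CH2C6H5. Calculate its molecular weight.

234.38 g/mol

Atom tally by fragment:
  CH3 → C:1 H:3
  CH2 → C:1 H:2
  CH(OCH3) → C:2 H:4 O:1
  CH2 → C:1 H:2
  CH(CH3) → C:2 H:4
  CH2 → C:1 H:2
  CH2 → C:1 H:2
  CH2C6H5 → C:7 H:7
Element totals:
  C: 16
  H: 26
  O: 1
Molecular formula: C16H26O.
  M = 16(12.011) + 26(1.008) + 15.999
    = 192.176 + 26.208 + 15.999 = 234.383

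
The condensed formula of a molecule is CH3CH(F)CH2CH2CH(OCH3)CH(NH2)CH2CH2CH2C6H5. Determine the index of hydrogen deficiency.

4

Atom tally by fragment:
  CH3 → C:1 H:3
  CH(F) → C:1 H:1 F:1
  CH2 → C:1 H:2
  CH2 → C:1 H:2
  CH(OCH3) → C:2 H:4 O:1
  CH(NH2) → C:1 H:3 N:1
  CH2 → C:1 H:2
  CH2 → C:1 H:2
  CH2C6H5 → C:7 H:7
Element totals:
  C: 16
  H: 26
  F: 1
  N: 1
  O: 1
Molecular formula: C16H26FNO.
DoU = (2C + 2 + N − H − X) / 2 = (2·16 + 2 + 1 − 26 − 1) / 2 = 4.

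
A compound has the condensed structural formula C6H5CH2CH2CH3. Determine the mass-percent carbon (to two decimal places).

89.94%

Atom tally by fragment:
  benzene ring core → C:6 H:6
  (− 1 ring H displaced by substituents)
  + CH2CH2CH3 → C:3 H:7
Element totals:
  C: 9
  H: 12
Molecular formula: C9H12.
Molar mass = 120.195 g/mol.
Mass from C: 9 × 12.011 = 108.099 g/mol.
%C = 108.099 / 120.195 × 100 = 89.94%.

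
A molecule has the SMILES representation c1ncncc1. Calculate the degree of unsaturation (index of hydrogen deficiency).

4

Atom tally by fragment:
  pyrimidine ring core → C:4 H:4 N:2
Element totals:
  C: 4
  H: 4
  N: 2
Molecular formula: C4H4N2.
DoU = (2C + 2 + N − H − X) / 2 = (2·4 + 2 + 2 − 4 − 0) / 2 = 4.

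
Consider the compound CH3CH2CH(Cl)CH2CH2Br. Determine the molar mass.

Element totals:
  C: 5
  H: 10
  Br: 1
  Cl: 1
Molecular formula: C5H10BrCl.
  M = 5(12.011) + 10(1.008) + 79.904 + 35.45
    = 60.055 + 10.080 + 79.904 + 35.450 = 185.489

185.49 g/mol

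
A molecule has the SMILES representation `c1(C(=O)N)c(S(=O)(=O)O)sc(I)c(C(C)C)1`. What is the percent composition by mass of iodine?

33.82%

Atom tally by fragment:
  thiophene ring core → C:4 H:4 S:1
  (− 4 ring H displaced by substituents)
  + CONH2 → C:1 H:2 O:1 N:1
  + SO3H → S:1 O:3 H:1
  + I → I:1
  + CH(CH3)2 → C:3 H:7
Element totals:
  C: 8
  H: 10
  I: 1
  N: 1
  O: 4
  S: 2
Molecular formula: C8H10INO4S2.
Molar mass = 375.195 g/mol.
Mass from I: 1 × 126.904 = 126.904 g/mol.
%I = 126.904 / 375.195 × 100 = 33.82%.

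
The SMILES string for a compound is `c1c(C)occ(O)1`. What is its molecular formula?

C5H6O2

Atom tally by fragment:
  furan ring core → C:4 H:4 O:1
  (− 2 ring H displaced by substituents)
  + CH3 → C:1 H:3
  + OH → O:1 H:1
Element totals:
  C: 5
  H: 6
  O: 2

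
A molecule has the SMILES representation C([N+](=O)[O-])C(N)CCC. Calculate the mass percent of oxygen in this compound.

Atom tally by fragment:
  O2NCH2 → C:1 H:2 N:1 O:2
  CH(NH2) → C:1 H:3 N:1
  CH2 → C:1 H:2
  CH2 → C:1 H:2
  CH3 → C:1 H:3
Element totals:
  C: 5
  H: 12
  N: 2
  O: 2
Molecular formula: C5H12N2O2.
Molar mass = 132.163 g/mol.
Mass from O: 2 × 15.999 = 31.998 g/mol.
%O = 31.998 / 132.163 × 100 = 24.21%.

24.21%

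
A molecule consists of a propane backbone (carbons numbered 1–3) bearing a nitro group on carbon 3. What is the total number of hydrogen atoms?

Atom tally by fragment:
  CH3 → C:1 H:3
  CH2 → C:1 H:2
  CH2NO2 → C:1 H:2 N:1 O:2
Element totals:
  C: 3
  H: 7
  N: 1
  O: 2

7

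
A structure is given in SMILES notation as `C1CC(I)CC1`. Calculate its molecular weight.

Atom tally by fragment:
  cyclopentane ring core → C:5 H:10
  (− 1 ring H displaced by substituents)
  + I → I:1
Element totals:
  C: 5
  H: 9
  I: 1
Molecular formula: C5H9I.
  M = 5(12.011) + 9(1.008) + 126.904
    = 60.055 + 9.072 + 126.904 = 196.031

196.03 g/mol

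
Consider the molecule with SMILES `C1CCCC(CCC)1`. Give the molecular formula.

Atom tally by fragment:
  cyclopentane ring core → C:5 H:10
  (− 1 ring H displaced by substituents)
  + CH2CH2CH3 → C:3 H:7
Element totals:
  C: 8
  H: 16

C8H16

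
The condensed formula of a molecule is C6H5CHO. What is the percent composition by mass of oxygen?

Atom tally by fragment:
  benzene ring core → C:6 H:6
  (− 1 ring H displaced by substituents)
  + CHO → C:1 H:1 O:1
Element totals:
  C: 7
  H: 6
  O: 1
Molecular formula: C7H6O.
Molar mass = 106.124 g/mol.
Mass from O: 1 × 15.999 = 15.999 g/mol.
%O = 15.999 / 106.124 × 100 = 15.08%.

15.08%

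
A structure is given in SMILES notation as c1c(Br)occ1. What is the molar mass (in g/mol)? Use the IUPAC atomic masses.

Atom tally by fragment:
  furan ring core → C:4 H:4 O:1
  (− 1 ring H displaced by substituents)
  + Br → Br:1
Element totals:
  C: 4
  H: 3
  Br: 1
  O: 1
Molecular formula: C4H3BrO.
  M = 4(12.011) + 3(1.008) + 79.904 + 15.999
    = 48.044 + 3.024 + 79.904 + 15.999 = 146.971

146.97 g/mol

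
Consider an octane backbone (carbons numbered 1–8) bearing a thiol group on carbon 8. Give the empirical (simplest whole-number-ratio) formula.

Atom tally by fragment:
  CH3 → C:1 H:3
  CH2 → C:1 H:2
  CH2 → C:1 H:2
  CH2 → C:1 H:2
  CH2 → C:1 H:2
  CH2 → C:1 H:2
  CH2 → C:1 H:2
  CH2SH → C:1 H:3 S:1
Element totals:
  C: 8
  H: 18
  S: 1
Molecular formula: C8H18S.
gcd of subscripts (8, 18, 1) = 1, so the empirical formula equals the molecular formula.

C8H18S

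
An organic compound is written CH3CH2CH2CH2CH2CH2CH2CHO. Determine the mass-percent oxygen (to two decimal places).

Atom tally by fragment:
  CH3 → C:1 H:3
  CH2 → C:1 H:2
  CH2 → C:1 H:2
  CH2 → C:1 H:2
  CH2 → C:1 H:2
  CH2 → C:1 H:2
  CH2CHO → C:2 H:3 O:1
Element totals:
  C: 8
  H: 16
  O: 1
Molecular formula: C8H16O.
Molar mass = 128.215 g/mol.
Mass from O: 1 × 15.999 = 15.999 g/mol.
%O = 15.999 / 128.215 × 100 = 12.48%.

12.48%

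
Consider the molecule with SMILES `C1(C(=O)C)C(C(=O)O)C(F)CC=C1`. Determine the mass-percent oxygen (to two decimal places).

Atom tally by fragment:
  cyclohexene ring core → C:6 H:10
  (− 3 ring H displaced by substituents)
  + COCH3 → C:2 H:3 O:1
  + COOH → C:1 H:1 O:2
  + F → F:1
Element totals:
  C: 9
  H: 11
  F: 1
  O: 3
Molecular formula: C9H11FO3.
Molar mass = 186.182 g/mol.
Mass from O: 3 × 15.999 = 47.997 g/mol.
%O = 47.997 / 186.182 × 100 = 25.78%.

25.78%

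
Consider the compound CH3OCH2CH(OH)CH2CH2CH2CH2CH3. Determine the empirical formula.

C4H9O

Atom tally by fragment:
  CH3OCH2 → C:2 H:5 O:1
  CH(OH) → C:1 H:2 O:1
  CH2 → C:1 H:2
  CH2 → C:1 H:2
  CH2 → C:1 H:2
  CH2 → C:1 H:2
  CH3 → C:1 H:3
Element totals:
  C: 8
  H: 18
  O: 2
Molecular formula: C8H18O2.
gcd of subscripts = 2; dividing each by 2:
  C: 8/2 = 4
  H: 18/2 = 9
  O: 2/2 = 1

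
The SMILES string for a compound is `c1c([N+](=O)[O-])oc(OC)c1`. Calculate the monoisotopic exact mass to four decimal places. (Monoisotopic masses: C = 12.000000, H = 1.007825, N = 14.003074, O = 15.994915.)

143.0219

Atom tally by fragment:
  furan ring core → C:4 H:4 O:1
  (− 2 ring H displaced by substituents)
  + NO2 → N:1 O:2
  + OCH3 → C:1 H:3 O:1
Element totals:
  C: 5
  H: 5
  N: 1
  O: 4
Molecular formula: C5H5NO4.
  M = 5(12.0) + 5(1.007825) + 14.003074 + 4(15.994915)
    = 60.000000 + 5.039125 + 14.003074 + 63.979660 = 143.021859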